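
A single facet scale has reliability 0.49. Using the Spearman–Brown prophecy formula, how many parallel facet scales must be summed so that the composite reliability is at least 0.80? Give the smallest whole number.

k ≥ ρ*(1−ρ₁)/(ρ₁(1−ρ*)) = 0.80·0.51 / (0.49·0.20) = 4.163.
Smallest integer k = 5.

5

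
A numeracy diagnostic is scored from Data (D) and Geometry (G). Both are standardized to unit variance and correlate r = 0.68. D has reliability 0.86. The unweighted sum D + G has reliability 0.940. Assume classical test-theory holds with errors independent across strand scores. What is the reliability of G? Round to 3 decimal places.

0.938

Var(D+G) = 2 + 2·0.68 = 3.360.
True-score variance = ρ_D + ρ_G + 2·0.68, so 0.940 = (0.86 + ρ_G + 1.36) / 3.360.
ρ_G = 0.940·3.360 − 0.86 − 1.36 = 0.938.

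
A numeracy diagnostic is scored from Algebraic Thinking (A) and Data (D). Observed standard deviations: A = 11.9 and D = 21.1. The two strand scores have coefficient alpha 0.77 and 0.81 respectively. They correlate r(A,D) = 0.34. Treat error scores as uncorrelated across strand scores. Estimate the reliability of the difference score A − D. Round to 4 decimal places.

Var(A−D) = 11.9² + 21.1² − 2·11.9·21.1·0.34 = 586.82 − 170.741 = 416.079.
With uncorrelated errors the cross-covariances are all true-score covariance, so they carry over unchanged; only the diagonal terms shrink to ρᵢσᵢ².
True-score variance = [11.9²·0.77 + 21.1²·0.81] − 170.741 = 469.66 − 170.741 = 298.919.
Reliability = 298.919 / 416.079 = 0.7184.

0.7184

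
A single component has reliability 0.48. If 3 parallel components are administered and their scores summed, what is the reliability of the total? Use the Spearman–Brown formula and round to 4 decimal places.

0.7347

ρ_k = kρ / (1 + (k−1)ρ) = 3·0.48 / (1 + 2·0.48) = 1.440 / 1.960 = 0.7347.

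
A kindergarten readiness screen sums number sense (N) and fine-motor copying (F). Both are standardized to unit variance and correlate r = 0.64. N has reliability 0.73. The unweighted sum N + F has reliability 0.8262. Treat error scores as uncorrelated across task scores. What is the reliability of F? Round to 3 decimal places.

Var(N+F) = 2 + 2·0.64 = 3.280.
True-score variance = ρ_N + ρ_F + 2·0.64, so 0.8262 = (0.73 + ρ_F + 1.28) / 3.280.
ρ_F = 0.8262·3.280 − 0.73 − 1.28 = 0.700.

0.700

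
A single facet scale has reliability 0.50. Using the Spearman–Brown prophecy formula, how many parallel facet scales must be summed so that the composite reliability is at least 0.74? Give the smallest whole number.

k ≥ ρ*(1−ρ₁)/(ρ₁(1−ρ*)) = 0.74·0.50 / (0.50·0.26) = 2.846.
Smallest integer k = 3.

3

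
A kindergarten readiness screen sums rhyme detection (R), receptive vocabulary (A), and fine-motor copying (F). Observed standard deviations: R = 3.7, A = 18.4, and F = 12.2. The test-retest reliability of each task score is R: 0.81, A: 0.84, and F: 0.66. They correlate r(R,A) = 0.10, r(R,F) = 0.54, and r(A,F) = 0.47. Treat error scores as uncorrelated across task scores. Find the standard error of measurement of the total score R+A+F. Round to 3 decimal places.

Var(total) = 501.09 + 273.378 = 774.468.
True-score variance = 393.714 + 273.378 = 667.092, so reliability = 0.8614.
Error variance = 774.468 − 667.092 = 107.376; SEM = √107.376 = 10.362.

10.362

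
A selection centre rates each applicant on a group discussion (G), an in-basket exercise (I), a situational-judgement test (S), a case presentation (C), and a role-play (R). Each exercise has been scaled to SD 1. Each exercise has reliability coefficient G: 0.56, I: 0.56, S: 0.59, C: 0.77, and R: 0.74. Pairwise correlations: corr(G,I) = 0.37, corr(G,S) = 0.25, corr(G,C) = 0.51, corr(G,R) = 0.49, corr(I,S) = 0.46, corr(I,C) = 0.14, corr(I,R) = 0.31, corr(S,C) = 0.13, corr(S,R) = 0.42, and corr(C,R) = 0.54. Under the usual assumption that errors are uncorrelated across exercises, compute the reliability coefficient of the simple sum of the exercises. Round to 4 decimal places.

Var(G+I+S+C+R) = 5 + 2·[0.37 + 0.25 + 0.51 + 0.49 + 0.46 + 0.14 + 0.31 + 0.13 + 0.42 + 0.54] = 5 + 7.24 = 12.24.
Because errors are independent across components, Cov(Tᵢ,Tⱼ) = Cov(Xᵢ,Xⱼ); the off-diagonal part of the true-score variance is the same as above.
True-score variance = [0.56 + 0.56 + 0.59 + 0.77 + 0.74] + 7.24 = 3.22 + 7.24 = 10.46.
Reliability = 10.46 / 12.24 = 0.8546.

0.8546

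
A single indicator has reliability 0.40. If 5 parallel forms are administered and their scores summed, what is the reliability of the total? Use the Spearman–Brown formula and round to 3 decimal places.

ρ_k = kρ / (1 + (k−1)ρ) = 5·0.40 / (1 + 4·0.40) = 2.000 / 2.600 = 0.769.

0.769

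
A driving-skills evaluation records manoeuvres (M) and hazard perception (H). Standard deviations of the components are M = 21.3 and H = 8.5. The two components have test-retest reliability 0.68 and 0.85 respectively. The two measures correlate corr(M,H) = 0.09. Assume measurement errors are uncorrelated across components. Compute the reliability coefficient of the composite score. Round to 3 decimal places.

0.721

Var(M+H) = 21.3² + 8.5² + 2·[21.3·8.5·0.09] = 525.94 + 32.589 = 558.529.
With uncorrelated errors the cross-covariances are all true-score covariance, so they carry over unchanged; only the diagonal terms shrink to ρᵢσᵢ².
True-score variance = [21.3²·0.68 + 8.5²·0.85] + 32.589 = 369.922 + 32.589 = 402.511.
Reliability = 402.511 / 558.529 = 0.721.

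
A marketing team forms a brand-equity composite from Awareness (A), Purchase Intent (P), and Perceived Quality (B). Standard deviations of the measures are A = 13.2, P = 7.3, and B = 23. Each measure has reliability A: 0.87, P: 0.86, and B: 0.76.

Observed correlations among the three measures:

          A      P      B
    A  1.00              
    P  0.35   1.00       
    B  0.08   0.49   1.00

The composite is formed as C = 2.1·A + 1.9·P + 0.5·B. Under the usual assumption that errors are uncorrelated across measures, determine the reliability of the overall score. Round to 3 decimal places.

Var(C) = 2.1²·13.2² + 1.9²·7.3² + 0.5²·23² + 2·[3.99·13.2·7.3·0.35 + 1.05·13.2·23·0.08 + 0.95·7.3·23·0.49] = 1093.03 + 476.453 = 1569.48.
With uncorrelated errors the cross-covariances are all true-score covariance, so they carry over unchanged; only the diagonal terms shrink to ρᵢσᵢ².
True-score variance = [2.1²·13.2²·0.87 + 1.9²·7.3²·0.86 + 0.5²·23²·0.76] + 476.453 = 934.461 + 476.453 = 1410.91.
Reliability = 1410.91 / 1569.48 = 0.899.

0.899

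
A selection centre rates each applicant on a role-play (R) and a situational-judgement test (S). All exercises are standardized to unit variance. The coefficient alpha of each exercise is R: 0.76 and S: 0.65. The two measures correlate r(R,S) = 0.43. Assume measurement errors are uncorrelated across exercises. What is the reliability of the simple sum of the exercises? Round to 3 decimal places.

Var(R+S) = 2 + 2·[0.43] = 2 + 0.86 = 2.86.
Under uncorrelated errors the observed covariances equal the true-score covariances, so only the own-variance terms attenuate.
True-score variance = [0.76 + 0.65] + 0.86 = 1.41 + 0.86 = 2.27.
Reliability = 2.27 / 2.86 = 0.794.

0.794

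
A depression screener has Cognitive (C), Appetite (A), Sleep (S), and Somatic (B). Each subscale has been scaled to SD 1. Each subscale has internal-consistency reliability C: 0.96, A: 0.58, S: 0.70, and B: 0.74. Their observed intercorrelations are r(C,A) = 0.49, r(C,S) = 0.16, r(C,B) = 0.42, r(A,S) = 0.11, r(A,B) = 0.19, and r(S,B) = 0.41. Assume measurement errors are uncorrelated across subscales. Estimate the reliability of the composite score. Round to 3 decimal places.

0.865

Var(C+A+S+B) = 4 + 2·[0.49 + 0.16 + 0.42 + 0.11 + 0.19 + 0.41] = 4 + 3.56 = 7.56.
Under uncorrelated errors the observed covariances equal the true-score covariances, so only the own-variance terms attenuate.
True-score variance = [0.96 + 0.58 + 0.70 + 0.74] + 3.56 = 2.98 + 3.56 = 6.54.
Reliability = 6.54 / 7.56 = 0.865.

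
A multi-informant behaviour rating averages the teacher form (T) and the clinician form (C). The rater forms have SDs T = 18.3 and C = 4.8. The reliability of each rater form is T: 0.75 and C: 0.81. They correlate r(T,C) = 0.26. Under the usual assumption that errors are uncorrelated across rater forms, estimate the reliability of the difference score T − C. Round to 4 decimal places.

Var(T−C) = 18.3² + 4.8² − 2·18.3·4.8·0.26 = 357.93 − 45.6768 = 312.253.
Because errors are independent across components, Cov(Tᵢ,Tⱼ) = Cov(Xᵢ,Xⱼ); the off-diagonal part of the true-score variance is the same as above.
True-score variance = [18.3²·0.75 + 4.8²·0.81] − 45.6768 = 269.83 − 45.6768 = 224.153.
Reliability = 224.153 / 312.253 = 0.7179.

0.7179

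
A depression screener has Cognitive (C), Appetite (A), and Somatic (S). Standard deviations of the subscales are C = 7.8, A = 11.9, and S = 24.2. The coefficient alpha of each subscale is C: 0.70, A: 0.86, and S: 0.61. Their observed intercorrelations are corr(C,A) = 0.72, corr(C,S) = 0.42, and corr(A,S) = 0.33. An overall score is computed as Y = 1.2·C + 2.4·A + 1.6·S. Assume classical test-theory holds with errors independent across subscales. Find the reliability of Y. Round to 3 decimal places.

Var(Y) = 1.2²·7.8² + 2.4²·11.9² + 1.6²·24.2² + 2·[2.88·7.8·11.9·0.72 + 1.92·7.8·24.2·0.42 + 3.84·11.9·24.2·0.33] = 2402.52 + 1419.23 = 3821.75.
Because errors are independent across components, Cov(Tᵢ,Tⱼ) = Cov(Xᵢ,Xⱼ); the off-diagonal part of the true-score variance is the same as above.
True-score variance = [1.2²·7.8²·0.70 + 2.4²·11.9²·0.86 + 1.6²·24.2²·0.61] + 1419.23 = 1677.34 + 1419.23 = 3096.57.
Reliability = 3096.57 / 3821.75 = 0.810.

0.810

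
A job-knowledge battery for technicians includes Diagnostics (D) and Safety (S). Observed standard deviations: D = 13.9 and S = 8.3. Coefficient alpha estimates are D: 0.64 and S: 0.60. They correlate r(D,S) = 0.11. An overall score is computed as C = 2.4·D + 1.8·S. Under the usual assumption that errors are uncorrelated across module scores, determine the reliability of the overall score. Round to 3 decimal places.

Var(C) = 2.4²·13.9² + 1.8²·8.3² + 2·[4.32·13.9·8.3·0.11] = 1336.09 + 109.648 = 1445.74.
Because errors are independent across components, Cov(Tᵢ,Tⱼ) = Cov(Xᵢ,Xⱼ); the off-diagonal part of the true-score variance is the same as above.
True-score variance = [2.4²·13.9²·0.64 + 1.8²·8.3²·0.60] + 109.648 = 846.172 + 109.648 = 955.819.
Reliability = 955.819 / 1445.74 = 0.661.

0.661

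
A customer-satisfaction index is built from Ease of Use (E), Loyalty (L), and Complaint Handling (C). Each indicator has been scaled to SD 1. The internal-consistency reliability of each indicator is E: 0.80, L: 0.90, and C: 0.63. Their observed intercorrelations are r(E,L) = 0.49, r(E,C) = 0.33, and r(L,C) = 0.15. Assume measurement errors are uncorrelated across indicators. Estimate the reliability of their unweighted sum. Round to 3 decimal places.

Var(E+L+C) = 3 + 2·[0.49 + 0.33 + 0.15] = 3 + 1.94 = 4.94.
Under uncorrelated errors the observed covariances equal the true-score covariances, so only the own-variance terms attenuate.
True-score variance = [0.80 + 0.90 + 0.63] + 1.94 = 2.33 + 1.94 = 4.27.
Reliability = 4.27 / 4.94 = 0.864.

0.864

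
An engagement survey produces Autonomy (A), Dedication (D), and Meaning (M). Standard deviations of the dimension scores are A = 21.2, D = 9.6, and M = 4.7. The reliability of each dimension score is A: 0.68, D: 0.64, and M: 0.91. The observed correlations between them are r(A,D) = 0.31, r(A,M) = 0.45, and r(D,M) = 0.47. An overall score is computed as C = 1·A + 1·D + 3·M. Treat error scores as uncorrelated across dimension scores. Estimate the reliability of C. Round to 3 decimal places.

Var(C) = 21.2² + 9.6² + 3²·4.7² + 2·[21.2·9.6·0.31 + 3·21.2·4.7·0.45 + 3·9.6·4.7·0.47] = 740.41 + 522.449 = 1262.86.
Because errors are independent across components, Cov(Tᵢ,Tⱼ) = Cov(Xᵢ,Xⱼ); the off-diagonal part of the true-score variance is the same as above.
True-score variance = [21.2²·0.68 + 9.6²·0.64 + 3²·4.7²·0.91] + 522.449 = 545.519 + 522.449 = 1067.97.
Reliability = 1067.97 / 1262.86 = 0.846.

0.846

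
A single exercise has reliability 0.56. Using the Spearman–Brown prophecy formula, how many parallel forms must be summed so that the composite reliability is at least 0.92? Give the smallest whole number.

k ≥ ρ*(1−ρ₁)/(ρ₁(1−ρ*)) = 0.92·0.44 / (0.56·0.08) = 9.036.
Smallest integer k = 10.

10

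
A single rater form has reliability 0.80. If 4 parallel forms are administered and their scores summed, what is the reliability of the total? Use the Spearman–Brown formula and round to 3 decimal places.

0.941

ρ_k = kρ / (1 + (k−1)ρ) = 4·0.80 / (1 + 3·0.80) = 3.200 / 3.400 = 0.941.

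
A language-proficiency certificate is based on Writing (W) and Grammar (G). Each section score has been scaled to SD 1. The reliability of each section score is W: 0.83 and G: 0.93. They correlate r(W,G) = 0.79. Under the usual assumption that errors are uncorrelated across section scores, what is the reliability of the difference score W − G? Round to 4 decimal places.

Var(W−G) = 1 + 1 − 2·0.79 = 2 − 1.58 = 0.42.
Under uncorrelated errors the observed covariances equal the true-score covariances, so only the own-variance terms attenuate.
True-score variance = [0.83 + 0.93] − 1.58 = 1.76 − 1.58 = 0.18.
Reliability = 0.18 / 0.42 = 0.4286.

0.4286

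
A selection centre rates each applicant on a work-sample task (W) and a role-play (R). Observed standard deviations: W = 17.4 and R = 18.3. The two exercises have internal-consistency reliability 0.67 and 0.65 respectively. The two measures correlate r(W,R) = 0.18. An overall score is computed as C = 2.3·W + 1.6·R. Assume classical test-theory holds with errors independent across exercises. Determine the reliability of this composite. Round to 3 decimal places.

Var(C) = 2.3²·17.4² + 1.6²·18.3² + 2·[3.68·17.4·18.3·0.18] = 2458.92 + 421.843 = 2880.76.
Because errors are independent across components, Cov(Tᵢ,Tⱼ) = Cov(Xᵢ,Xⱼ); the off-diagonal part of the true-score variance is the same as above.
True-score variance = [2.3²·17.4²·0.67 + 1.6²·18.3²·0.65] + 421.843 = 1630.33 + 421.843 = 2052.17.
Reliability = 2052.17 / 2880.76 = 0.712.

0.712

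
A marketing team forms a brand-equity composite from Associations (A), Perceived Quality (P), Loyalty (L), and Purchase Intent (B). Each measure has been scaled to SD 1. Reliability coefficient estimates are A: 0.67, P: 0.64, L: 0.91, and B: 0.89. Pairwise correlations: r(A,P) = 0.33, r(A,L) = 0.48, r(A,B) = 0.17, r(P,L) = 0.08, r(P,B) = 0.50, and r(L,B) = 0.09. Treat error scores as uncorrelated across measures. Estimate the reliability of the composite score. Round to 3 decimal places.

Var(A+P+L+B) = 4 + 2·[0.33 + 0.48 + 0.17 + 0.08 + 0.50 + 0.09] = 4 + 3.3 = 7.3.
Because errors are independent across components, Cov(Tᵢ,Tⱼ) = Cov(Xᵢ,Xⱼ); the off-diagonal part of the true-score variance is the same as above.
True-score variance = [0.67 + 0.64 + 0.91 + 0.89] + 3.3 = 3.11 + 3.3 = 6.41.
Reliability = 6.41 / 7.3 = 0.878.

0.878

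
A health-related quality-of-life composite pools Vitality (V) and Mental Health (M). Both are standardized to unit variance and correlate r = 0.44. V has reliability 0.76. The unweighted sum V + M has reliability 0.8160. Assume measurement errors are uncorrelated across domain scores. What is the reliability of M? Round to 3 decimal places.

0.710

Var(V+M) = 2 + 2·0.44 = 2.880.
True-score variance = ρ_V + ρ_M + 2·0.44, so 0.8160 = (0.76 + ρ_M + 0.88) / 2.880.
ρ_M = 0.8160·2.880 − 0.76 − 0.88 = 0.710.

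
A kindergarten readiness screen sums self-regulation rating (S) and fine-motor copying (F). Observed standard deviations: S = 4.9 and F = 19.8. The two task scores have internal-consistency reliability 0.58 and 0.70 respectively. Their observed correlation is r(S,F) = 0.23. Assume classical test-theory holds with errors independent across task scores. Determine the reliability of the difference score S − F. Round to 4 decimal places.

Var(S−F) = 4.9² + 19.8² − 2·4.9·19.8·0.23 = 416.05 − 44.6292 = 371.421.
Because errors are independent across components, Cov(Tᵢ,Tⱼ) = Cov(Xᵢ,Xⱼ); the off-diagonal part of the true-score variance is the same as above.
True-score variance = [4.9²·0.58 + 19.8²·0.70] − 44.6292 = 288.354 − 44.6292 = 243.725.
Reliability = 243.725 / 371.421 = 0.6562.

0.6562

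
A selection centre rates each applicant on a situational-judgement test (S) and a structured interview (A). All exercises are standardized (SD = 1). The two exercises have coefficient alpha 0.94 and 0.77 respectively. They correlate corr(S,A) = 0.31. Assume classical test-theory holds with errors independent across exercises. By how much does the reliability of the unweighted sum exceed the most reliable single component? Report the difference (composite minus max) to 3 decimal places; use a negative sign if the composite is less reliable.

Var(sum) = 2 + 0.62 = 2.62; true-score variance = 1.71 + 0.62 = 2.33; composite reliability = 0.8893.
Max component reliability = 0.9400.
Difference = 0.8893 − 0.9400 = -0.051.

-0.051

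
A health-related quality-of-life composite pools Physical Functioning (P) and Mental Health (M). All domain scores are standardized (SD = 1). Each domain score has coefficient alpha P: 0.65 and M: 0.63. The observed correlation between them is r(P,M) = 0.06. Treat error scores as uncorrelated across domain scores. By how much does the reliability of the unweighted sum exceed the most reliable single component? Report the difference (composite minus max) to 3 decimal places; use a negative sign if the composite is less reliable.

Var(sum) = 2 + 0.12 = 2.12; true-score variance = 1.28 + 0.12 = 1.4; composite reliability = 0.6604.
Max component reliability = 0.6500.
Difference = 0.6604 − 0.6500 = 0.010.

0.010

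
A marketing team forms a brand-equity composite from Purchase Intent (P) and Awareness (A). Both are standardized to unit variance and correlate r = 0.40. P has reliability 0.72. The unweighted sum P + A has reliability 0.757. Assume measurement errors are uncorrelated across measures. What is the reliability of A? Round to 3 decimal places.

0.600

Var(P+A) = 2 + 2·0.40 = 2.800.
True-score variance = ρ_P + ρ_A + 2·0.40, so 0.757 = (0.72 + ρ_A + 0.80) / 2.800.
ρ_A = 0.757·2.800 − 0.72 − 0.80 = 0.600.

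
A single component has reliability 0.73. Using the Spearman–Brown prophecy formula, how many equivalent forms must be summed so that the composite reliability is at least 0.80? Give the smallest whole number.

2

k ≥ ρ*(1−ρ₁)/(ρ₁(1−ρ*)) = 0.80·0.27 / (0.73·0.20) = 1.479.
Smallest integer k = 2.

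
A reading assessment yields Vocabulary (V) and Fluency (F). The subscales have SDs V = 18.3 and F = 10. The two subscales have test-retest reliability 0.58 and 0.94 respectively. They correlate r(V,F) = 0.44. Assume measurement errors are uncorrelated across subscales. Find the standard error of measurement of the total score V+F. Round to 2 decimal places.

12.11

Var(total) = 434.89 + 161.04 = 595.93.
True-score variance = 288.236 + 161.04 = 449.276, so reliability = 0.7539.
Error variance = 595.93 − 449.276 = 146.654; SEM = √146.654 = 12.11.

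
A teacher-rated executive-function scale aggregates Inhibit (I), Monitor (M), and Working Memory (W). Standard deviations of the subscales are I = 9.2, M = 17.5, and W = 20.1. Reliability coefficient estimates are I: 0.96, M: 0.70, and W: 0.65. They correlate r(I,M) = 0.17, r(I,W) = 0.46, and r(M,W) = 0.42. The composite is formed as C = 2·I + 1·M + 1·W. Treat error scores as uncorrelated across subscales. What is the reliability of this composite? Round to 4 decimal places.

0.8624

Var(C) = 2²·9.2² + 17.5² + 20.1² + 2·[2·9.2·17.5·0.17 + 2·9.2·20.1·0.46 + 17.5·20.1·0.42] = 1048.82 + 745.203 = 1794.02.
Under uncorrelated errors the observed covariances equal the true-score covariances, so only the own-variance terms attenuate.
True-score variance = [2²·9.2²·0.96 + 17.5²·0.70 + 20.1²·0.65] + 745.203 = 801.999 + 745.203 = 1547.2.
Reliability = 1547.2 / 1794.02 = 0.8624.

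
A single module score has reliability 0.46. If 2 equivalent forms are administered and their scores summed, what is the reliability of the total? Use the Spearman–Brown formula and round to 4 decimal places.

0.6301

ρ_k = kρ / (1 + (k−1)ρ) = 2·0.46 / (1 + 1·0.46) = 0.920 / 1.460 = 0.6301.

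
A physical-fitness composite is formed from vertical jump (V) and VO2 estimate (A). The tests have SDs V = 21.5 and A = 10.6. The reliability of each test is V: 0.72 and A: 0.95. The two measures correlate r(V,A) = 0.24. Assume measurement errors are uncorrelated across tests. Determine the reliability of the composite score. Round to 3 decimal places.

0.803

Var(V+A) = 21.5² + 10.6² + 2·[21.5·10.6·0.24] = 574.61 + 109.392 = 684.002.
With uncorrelated errors the cross-covariances are all true-score covariance, so they carry over unchanged; only the diagonal terms shrink to ρᵢσᵢ².
True-score variance = [21.5²·0.72 + 10.6²·0.95] + 109.392 = 439.562 + 109.392 = 548.954.
Reliability = 548.954 / 684.002 = 0.803.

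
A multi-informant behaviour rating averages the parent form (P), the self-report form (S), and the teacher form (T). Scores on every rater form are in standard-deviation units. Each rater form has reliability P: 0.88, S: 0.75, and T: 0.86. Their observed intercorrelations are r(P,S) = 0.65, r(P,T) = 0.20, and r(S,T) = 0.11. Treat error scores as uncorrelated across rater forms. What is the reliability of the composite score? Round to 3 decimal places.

Var(P+S+T) = 3 + 2·[0.65 + 0.20 + 0.11] = 3 + 1.92 = 4.92.
Because errors are independent across components, Cov(Tᵢ,Tⱼ) = Cov(Xᵢ,Xⱼ); the off-diagonal part of the true-score variance is the same as above.
True-score variance = [0.88 + 0.75 + 0.86] + 1.92 = 2.49 + 1.92 = 4.41.
Reliability = 4.41 / 4.92 = 0.896.

0.896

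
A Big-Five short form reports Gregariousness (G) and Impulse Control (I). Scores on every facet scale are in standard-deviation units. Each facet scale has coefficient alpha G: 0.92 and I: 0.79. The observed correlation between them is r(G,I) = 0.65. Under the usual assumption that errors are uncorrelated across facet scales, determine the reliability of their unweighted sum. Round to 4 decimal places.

0.9121

Var(G+I) = 2 + 2·[0.65] = 2 + 1.3 = 3.3.
With uncorrelated errors the cross-covariances are all true-score covariance, so they carry over unchanged; only the diagonal terms shrink to ρᵢσᵢ².
True-score variance = [0.92 + 0.79] + 1.3 = 1.71 + 1.3 = 3.01.
Reliability = 3.01 / 3.3 = 0.9121.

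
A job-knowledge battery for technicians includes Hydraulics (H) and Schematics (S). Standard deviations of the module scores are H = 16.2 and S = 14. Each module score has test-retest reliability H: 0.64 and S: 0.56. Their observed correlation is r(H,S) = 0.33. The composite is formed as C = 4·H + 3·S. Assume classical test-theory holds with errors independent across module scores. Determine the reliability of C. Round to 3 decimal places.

Var(C) = 4²·16.2² + 3²·14² + 2·[12·16.2·14·0.33] = 5963.04 + 1796.26 = 7759.3.
With uncorrelated errors the cross-covariances are all true-score covariance, so they carry over unchanged; only the diagonal terms shrink to ρᵢσᵢ².
True-score variance = [4²·16.2²·0.64 + 3²·14²·0.56] + 1796.26 = 3675.23 + 1796.26 = 5471.48.
Reliability = 5471.48 / 7759.3 = 0.705.

0.705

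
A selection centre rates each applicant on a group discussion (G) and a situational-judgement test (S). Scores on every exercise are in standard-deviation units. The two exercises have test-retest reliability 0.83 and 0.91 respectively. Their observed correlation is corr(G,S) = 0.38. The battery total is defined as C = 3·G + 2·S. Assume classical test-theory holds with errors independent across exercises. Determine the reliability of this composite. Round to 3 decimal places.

Var(C) = 3² + 2² + 2·[6·0.38] = 13 + 4.56 = 17.56.
Under uncorrelated errors the observed covariances equal the true-score covariances, so only the own-variance terms attenuate.
True-score variance = [3²·0.83 + 2²·0.91] + 4.56 = 11.11 + 4.56 = 15.67.
Reliability = 15.67 / 17.56 = 0.892.

0.892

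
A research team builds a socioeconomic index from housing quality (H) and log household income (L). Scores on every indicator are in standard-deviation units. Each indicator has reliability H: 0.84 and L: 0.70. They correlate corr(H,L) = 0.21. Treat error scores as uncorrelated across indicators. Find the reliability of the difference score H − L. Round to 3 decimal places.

0.709

Var(H−L) = 1 + 1 − 2·0.21 = 2 − 0.42 = 1.58.
With uncorrelated errors the cross-covariances are all true-score covariance, so they carry over unchanged; only the diagonal terms shrink to ρᵢσᵢ².
True-score variance = [0.84 + 0.70] − 0.42 = 1.54 − 0.42 = 1.12.
Reliability = 1.12 / 1.58 = 0.709.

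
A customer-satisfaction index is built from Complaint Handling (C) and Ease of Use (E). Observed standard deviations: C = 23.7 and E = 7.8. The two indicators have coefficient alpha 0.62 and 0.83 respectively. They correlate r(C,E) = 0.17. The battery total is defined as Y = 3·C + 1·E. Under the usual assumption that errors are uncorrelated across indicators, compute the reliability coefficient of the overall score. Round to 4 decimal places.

0.6359

Var(Y) = 3²·23.7² + 7.8² + 2·[3·23.7·7.8·0.17] = 5116.05 + 188.557 = 5304.61.
With uncorrelated errors the cross-covariances are all true-score covariance, so they carry over unchanged; only the diagonal terms shrink to ρᵢσᵢ².
True-score variance = [3²·23.7²·0.62 + 7.8²·0.83] + 188.557 = 3184.73 + 188.557 = 3373.28.
Reliability = 3373.28 / 5304.61 = 0.6359.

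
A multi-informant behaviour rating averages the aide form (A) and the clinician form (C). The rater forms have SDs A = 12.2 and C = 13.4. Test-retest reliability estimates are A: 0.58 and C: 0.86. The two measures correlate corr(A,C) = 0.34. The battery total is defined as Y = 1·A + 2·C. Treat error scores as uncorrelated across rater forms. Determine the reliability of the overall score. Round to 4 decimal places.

0.8503

Var(Y) = 12.2² + 2²·13.4² + 2·[2·12.2·13.4·0.34] = 867.08 + 222.333 = 1089.41.
Because errors are independent across components, Cov(Tᵢ,Tⱼ) = Cov(Xᵢ,Xⱼ); the off-diagonal part of the true-score variance is the same as above.
True-score variance = [12.2²·0.58 + 2²·13.4²·0.86] + 222.333 = 704.014 + 222.333 = 926.346.
Reliability = 926.346 / 1089.41 = 0.8503.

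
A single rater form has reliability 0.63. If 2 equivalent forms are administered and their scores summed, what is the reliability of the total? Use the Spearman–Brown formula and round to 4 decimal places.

ρ_k = kρ / (1 + (k−1)ρ) = 2·0.63 / (1 + 1·0.63) = 1.260 / 1.630 = 0.7730.

0.7730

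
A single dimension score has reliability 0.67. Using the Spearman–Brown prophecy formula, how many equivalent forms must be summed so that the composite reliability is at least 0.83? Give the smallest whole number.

k ≥ ρ*(1−ρ₁)/(ρ₁(1−ρ*)) = 0.83·0.33 / (0.67·0.17) = 2.405.
Smallest integer k = 3.

3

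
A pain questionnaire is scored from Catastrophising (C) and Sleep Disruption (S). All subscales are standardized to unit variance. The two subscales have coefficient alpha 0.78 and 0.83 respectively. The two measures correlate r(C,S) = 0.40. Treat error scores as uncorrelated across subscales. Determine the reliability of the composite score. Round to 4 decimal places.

Var(C+S) = 2 + 2·[0.40] = 2 + 0.8 = 2.8.
With uncorrelated errors the cross-covariances are all true-score covariance, so they carry over unchanged; only the diagonal terms shrink to ρᵢσᵢ².
True-score variance = [0.78 + 0.83] + 0.8 = 1.61 + 0.8 = 2.41.
Reliability = 2.41 / 2.8 = 0.8607.

0.8607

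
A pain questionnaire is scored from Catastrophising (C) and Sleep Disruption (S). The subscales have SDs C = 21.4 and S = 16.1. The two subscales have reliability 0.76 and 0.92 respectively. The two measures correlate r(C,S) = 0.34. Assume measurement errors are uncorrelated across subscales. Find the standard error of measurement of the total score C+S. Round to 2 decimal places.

Var(total) = 717.17 + 234.287 = 951.457.
True-score variance = 586.523 + 234.287 = 820.81, so reliability = 0.8627.
Error variance = 951.457 − 820.81 = 130.647; SEM = √130.647 = 11.43.

11.43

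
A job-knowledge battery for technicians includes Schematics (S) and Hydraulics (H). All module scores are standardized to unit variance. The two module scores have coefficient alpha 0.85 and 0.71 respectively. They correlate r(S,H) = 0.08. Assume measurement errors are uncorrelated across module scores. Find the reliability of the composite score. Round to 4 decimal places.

Var(S+H) = 2 + 2·[0.08] = 2 + 0.16 = 2.16.
With uncorrelated errors the cross-covariances are all true-score covariance, so they carry over unchanged; only the diagonal terms shrink to ρᵢσᵢ².
True-score variance = [0.85 + 0.71] + 0.16 = 1.56 + 0.16 = 1.72.
Reliability = 1.72 / 2.16 = 0.7963.

0.7963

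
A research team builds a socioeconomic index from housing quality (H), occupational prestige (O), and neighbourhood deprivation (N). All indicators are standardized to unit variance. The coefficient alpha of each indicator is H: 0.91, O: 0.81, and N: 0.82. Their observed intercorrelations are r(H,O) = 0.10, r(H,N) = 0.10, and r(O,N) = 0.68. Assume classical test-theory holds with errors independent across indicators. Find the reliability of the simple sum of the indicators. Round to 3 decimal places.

Var(H+O+N) = 3 + 2·[0.10 + 0.10 + 0.68] = 3 + 1.76 = 4.76.
Under uncorrelated errors the observed covariances equal the true-score covariances, so only the own-variance terms attenuate.
True-score variance = [0.91 + 0.81 + 0.82] + 1.76 = 2.54 + 1.76 = 4.3.
Reliability = 4.3 / 4.76 = 0.903.

0.903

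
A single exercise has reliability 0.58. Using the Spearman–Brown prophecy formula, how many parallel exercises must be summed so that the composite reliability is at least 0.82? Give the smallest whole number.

4

k ≥ ρ*(1−ρ₁)/(ρ₁(1−ρ*)) = 0.82·0.42 / (0.58·0.18) = 3.299.
Smallest integer k = 4.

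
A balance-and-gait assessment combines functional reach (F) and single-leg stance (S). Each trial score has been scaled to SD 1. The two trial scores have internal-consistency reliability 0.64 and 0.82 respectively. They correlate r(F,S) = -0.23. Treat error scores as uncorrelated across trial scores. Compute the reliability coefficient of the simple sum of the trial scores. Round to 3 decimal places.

0.649

Var(F+S) = 2 + 2·[(-0.23)] = 2 − 0.46 = 1.54.
With uncorrelated errors the cross-covariances are all true-score covariance, so they carry over unchanged; only the diagonal terms shrink to ρᵢσᵢ².
True-score variance = [0.64 + 0.82] − 0.46 = 1.46 − 0.46 = 1.
Reliability = 1 / 1.54 = 0.649.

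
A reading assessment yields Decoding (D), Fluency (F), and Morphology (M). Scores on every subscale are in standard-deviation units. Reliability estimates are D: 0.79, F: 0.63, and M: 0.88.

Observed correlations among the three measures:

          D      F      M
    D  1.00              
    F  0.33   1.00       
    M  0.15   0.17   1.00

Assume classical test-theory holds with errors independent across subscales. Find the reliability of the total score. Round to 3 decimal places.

Var(D+F+M) = 3 + 2·[0.33 + 0.15 + 0.17] = 3 + 1.3 = 4.3.
Because errors are independent across components, Cov(Tᵢ,Tⱼ) = Cov(Xᵢ,Xⱼ); the off-diagonal part of the true-score variance is the same as above.
True-score variance = [0.79 + 0.63 + 0.88] + 1.3 = 2.3 + 1.3 = 3.6.
Reliability = 3.6 / 4.3 = 0.837.

0.837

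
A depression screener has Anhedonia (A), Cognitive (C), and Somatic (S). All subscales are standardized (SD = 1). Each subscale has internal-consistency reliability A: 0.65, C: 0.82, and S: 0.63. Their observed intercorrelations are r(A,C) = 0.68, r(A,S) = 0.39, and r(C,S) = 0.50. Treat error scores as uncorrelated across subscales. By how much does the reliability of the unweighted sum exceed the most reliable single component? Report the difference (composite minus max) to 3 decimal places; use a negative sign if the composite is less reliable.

0.033

Var(sum) = 3 + 3.14 = 6.14; true-score variance = 2.1 + 3.14 = 5.24; composite reliability = 0.8534.
Max component reliability = 0.8200.
Difference = 0.8534 − 0.8200 = 0.033.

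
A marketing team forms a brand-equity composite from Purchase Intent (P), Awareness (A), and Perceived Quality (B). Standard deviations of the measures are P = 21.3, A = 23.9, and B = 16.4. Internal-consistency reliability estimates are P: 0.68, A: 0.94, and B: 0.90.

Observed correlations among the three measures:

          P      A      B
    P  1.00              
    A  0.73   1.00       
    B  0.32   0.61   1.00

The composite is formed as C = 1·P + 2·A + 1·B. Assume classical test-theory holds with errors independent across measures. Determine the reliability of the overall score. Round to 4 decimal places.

0.9455

Var(C) = 21.3² + 2²·23.9² + 16.4² + 2·[2·21.3·23.9·0.73 + 21.3·16.4·0.32 + 2·23.9·16.4·0.61] = 3007.49 + 2666.43 = 5673.92.
With uncorrelated errors the cross-covariances are all true-score covariance, so they carry over unchanged; only the diagonal terms shrink to ρᵢσᵢ².
True-score variance = [21.3²·0.68 + 2²·23.9²·0.94 + 16.4²·0.90] + 2666.43 = 2698.32 + 2666.43 = 5364.75.
Reliability = 5364.75 / 5673.92 = 0.9455.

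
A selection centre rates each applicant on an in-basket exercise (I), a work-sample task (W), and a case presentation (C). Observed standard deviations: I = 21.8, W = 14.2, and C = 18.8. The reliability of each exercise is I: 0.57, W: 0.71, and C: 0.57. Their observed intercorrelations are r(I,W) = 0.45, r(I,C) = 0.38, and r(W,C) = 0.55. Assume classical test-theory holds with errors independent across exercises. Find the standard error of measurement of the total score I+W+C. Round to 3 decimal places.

20.367

Var(total) = 1030.32 + 883.738 = 1914.06.
True-score variance = 615.512 + 883.738 = 1499.25, so reliability = 0.7833.
Error variance = 1914.06 − 1499.25 = 414.808; SEM = √414.808 = 20.367.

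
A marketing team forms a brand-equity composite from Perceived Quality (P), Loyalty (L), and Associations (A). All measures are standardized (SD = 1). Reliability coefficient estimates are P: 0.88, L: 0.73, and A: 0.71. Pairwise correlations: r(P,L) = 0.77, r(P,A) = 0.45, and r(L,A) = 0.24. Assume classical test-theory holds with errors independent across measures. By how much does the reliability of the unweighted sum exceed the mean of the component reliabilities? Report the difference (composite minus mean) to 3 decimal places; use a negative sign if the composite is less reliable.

0.112

Var(sum) = 3 + 2.92 = 5.92; true-score variance = 2.32 + 2.92 = 5.24; composite reliability = 0.8851.
Mean component reliability = 0.7733.
Difference = 0.8851 − 0.7733 = 0.112.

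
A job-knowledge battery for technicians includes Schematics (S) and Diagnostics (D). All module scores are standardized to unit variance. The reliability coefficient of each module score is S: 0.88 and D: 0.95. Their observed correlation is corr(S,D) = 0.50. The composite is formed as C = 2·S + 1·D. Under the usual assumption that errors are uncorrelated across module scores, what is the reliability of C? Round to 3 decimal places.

0.924

Var(C) = 2² + 1 + 2·[2·0.50] = 5 + 2 = 7.
Under uncorrelated errors the observed covariances equal the true-score covariances, so only the own-variance terms attenuate.
True-score variance = [2²·0.88 + 0.95] + 2 = 4.47 + 2 = 6.47.
Reliability = 6.47 / 7 = 0.924.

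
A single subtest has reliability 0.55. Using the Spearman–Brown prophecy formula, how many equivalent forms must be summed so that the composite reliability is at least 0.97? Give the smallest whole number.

k ≥ ρ*(1−ρ₁)/(ρ₁(1−ρ*)) = 0.97·0.45 / (0.55·0.03) = 26.455.
Smallest integer k = 27.

27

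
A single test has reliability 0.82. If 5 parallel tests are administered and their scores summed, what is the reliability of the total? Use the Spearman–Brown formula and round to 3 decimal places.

0.958

ρ_k = kρ / (1 + (k−1)ρ) = 5·0.82 / (1 + 4·0.82) = 4.100 / 4.280 = 0.958.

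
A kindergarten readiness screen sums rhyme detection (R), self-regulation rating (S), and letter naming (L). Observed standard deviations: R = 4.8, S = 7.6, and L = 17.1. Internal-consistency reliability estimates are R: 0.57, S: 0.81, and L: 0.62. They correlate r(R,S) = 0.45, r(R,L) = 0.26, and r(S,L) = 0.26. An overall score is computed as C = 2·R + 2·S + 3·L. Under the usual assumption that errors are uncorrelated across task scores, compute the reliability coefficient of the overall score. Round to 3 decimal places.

Var(C) = 2²·4.8² + 2²·7.6² + 3²·17.1² + 2·[4·4.8·7.6·0.45 + 6·4.8·17.1·0.26 + 6·7.6·17.1·0.26] = 2954.89 + 792.893 = 3747.78.
Under uncorrelated errors the observed covariances equal the true-score covariances, so only the own-variance terms attenuate.
True-score variance = [2²·4.8²·0.57 + 2²·7.6²·0.81 + 3²·17.1²·0.62] + 792.893 = 1871.32 + 792.893 = 2664.21.
Reliability = 2664.21 / 3747.78 = 0.711.

0.711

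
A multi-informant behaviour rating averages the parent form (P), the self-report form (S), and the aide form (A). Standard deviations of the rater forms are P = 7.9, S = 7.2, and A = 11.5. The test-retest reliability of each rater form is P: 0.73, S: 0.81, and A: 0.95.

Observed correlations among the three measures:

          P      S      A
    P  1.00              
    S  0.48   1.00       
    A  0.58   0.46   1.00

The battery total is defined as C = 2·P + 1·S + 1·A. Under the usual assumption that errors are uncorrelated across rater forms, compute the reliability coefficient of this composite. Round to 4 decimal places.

Var(C) = 2²·7.9² + 7.2² + 11.5² + 2·[2·7.9·7.2·0.48 + 2·7.9·11.5·0.58 + 7.2·11.5·0.46] = 433.73 + 396.158 = 829.888.
With uncorrelated errors the cross-covariances are all true-score covariance, so they carry over unchanged; only the diagonal terms shrink to ρᵢσᵢ².
True-score variance = [2²·7.9²·0.73 + 7.2²·0.81 + 11.5²·0.95] + 396.158 = 349.865 + 396.158 = 746.023.
Reliability = 746.023 / 829.888 = 0.8989.

0.8989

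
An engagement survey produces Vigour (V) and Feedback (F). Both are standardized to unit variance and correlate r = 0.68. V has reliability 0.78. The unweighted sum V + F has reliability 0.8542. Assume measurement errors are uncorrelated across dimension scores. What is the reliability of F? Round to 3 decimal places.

Var(V+F) = 2 + 2·0.68 = 3.360.
True-score variance = ρ_V + ρ_F + 2·0.68, so 0.8542 = (0.78 + ρ_F + 1.36) / 3.360.
ρ_F = 0.8542·3.360 − 0.78 − 1.36 = 0.730.

0.730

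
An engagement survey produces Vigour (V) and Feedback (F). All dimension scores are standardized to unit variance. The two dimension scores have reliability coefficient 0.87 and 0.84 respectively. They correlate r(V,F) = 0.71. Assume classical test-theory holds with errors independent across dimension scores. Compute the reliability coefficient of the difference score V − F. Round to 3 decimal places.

0.500

Var(V−F) = 1 + 1 − 2·0.71 = 2 − 1.42 = 0.58.
With uncorrelated errors the cross-covariances are all true-score covariance, so they carry over unchanged; only the diagonal terms shrink to ρᵢσᵢ².
True-score variance = [0.87 + 0.84] − 1.42 = 1.71 − 1.42 = 0.29.
Reliability = 0.29 / 0.58 = 0.500.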